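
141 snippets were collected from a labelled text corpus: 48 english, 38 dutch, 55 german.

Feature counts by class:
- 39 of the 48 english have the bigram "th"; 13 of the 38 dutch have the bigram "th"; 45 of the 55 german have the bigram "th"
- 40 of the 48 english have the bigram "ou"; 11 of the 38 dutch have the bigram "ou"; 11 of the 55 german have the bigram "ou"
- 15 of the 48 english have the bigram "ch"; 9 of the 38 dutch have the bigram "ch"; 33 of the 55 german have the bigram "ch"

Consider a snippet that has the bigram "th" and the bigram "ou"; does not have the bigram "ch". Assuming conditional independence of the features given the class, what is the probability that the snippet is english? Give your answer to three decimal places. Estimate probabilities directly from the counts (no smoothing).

0.775

english: (48/141) × (39/48) × (40/48) × (33/48) ≈ 0.158466
dutch: (38/141) × (13/38) × (11/38) × (29/38) ≈ 0.020368
german: (55/141) × (45/55) × (11/55) × (22/55) ≈ 0.0255319
P(english | x) = 0.158466 / 0.2043659 ≈ 0.775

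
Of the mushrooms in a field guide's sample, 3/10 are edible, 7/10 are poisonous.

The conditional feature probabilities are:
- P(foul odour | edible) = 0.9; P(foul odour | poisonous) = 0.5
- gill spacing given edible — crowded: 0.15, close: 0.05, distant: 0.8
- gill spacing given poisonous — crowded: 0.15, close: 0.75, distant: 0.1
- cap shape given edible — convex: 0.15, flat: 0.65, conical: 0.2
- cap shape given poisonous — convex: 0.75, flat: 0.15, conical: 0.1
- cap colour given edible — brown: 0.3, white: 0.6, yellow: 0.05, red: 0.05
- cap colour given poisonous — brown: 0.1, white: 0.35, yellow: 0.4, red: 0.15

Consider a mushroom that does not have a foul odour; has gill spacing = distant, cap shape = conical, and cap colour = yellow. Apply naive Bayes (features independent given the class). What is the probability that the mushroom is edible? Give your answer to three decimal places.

0.146

edible: 0.3 × (1−0.9) × 0.8 × 0.2 × 0.05 = 0.00024
poisonous: 0.7 × (1−0.5) × 0.1 × 0.1 × 0.4 = 0.0014
P(edible | x) = 0.00024 / 0.00164 ≈ 0.146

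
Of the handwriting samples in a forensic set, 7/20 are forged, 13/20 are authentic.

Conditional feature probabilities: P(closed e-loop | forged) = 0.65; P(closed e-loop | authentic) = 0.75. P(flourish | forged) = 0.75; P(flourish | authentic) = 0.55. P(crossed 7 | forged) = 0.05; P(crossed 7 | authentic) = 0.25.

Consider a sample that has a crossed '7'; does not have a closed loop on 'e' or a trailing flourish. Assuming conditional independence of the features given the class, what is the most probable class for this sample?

forged: 0.35 × (1−0.65) × (1−0.75) × 0.05 = 0.00153125
authentic: 0.65 × (1−0.75) × (1−0.55) × 0.25 = 0.01828125
Highest score → authentic.

authentic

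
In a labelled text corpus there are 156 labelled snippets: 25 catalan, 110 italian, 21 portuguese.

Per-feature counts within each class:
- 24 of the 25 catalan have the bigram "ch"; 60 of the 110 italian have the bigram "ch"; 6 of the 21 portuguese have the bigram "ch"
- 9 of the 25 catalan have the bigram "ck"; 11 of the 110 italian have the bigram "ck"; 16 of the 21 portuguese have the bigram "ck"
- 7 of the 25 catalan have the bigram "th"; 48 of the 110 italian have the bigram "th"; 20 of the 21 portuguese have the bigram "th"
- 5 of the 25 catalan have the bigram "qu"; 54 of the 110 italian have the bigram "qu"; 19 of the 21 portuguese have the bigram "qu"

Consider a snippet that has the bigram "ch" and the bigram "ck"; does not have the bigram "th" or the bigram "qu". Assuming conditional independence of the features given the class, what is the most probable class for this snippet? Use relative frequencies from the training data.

catalan: (25/156) × (24/25) × (9/25) × (18/25) × (20/25) ≈ 0.0319015
italian: (110/156) × (60/110) × (11/110) × (62/110) × (56/110) ≈ 0.0110362
portuguese: (21/156) × (6/21) × (16/21) × (1/21) × (2/21) ≈ 0.000132898
Highest score → catalan.

catalan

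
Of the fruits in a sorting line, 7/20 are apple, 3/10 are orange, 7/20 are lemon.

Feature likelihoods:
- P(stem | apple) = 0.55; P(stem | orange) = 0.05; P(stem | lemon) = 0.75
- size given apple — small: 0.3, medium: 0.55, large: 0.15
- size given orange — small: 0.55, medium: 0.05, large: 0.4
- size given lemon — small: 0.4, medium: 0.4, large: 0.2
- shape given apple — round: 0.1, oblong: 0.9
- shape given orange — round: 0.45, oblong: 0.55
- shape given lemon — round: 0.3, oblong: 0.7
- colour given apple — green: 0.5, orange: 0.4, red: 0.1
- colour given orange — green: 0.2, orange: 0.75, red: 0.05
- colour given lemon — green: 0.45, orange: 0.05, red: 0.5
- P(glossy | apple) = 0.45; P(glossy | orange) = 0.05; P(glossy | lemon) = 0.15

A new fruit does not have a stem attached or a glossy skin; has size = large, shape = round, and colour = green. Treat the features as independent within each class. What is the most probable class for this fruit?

apple: 0.35 × (1−0.55) × 0.15 × 0.1 × 0.5 × (1−0.45) = 0.0006496875
orange: 0.3 × (1−0.05) × 0.4 × 0.45 × 0.2 × (1−0.05) = 0.009747
lemon: 0.35 × (1−0.75) × 0.2 × 0.3 × 0.45 × (1−0.15) = 0.002008125
Highest score → orange.

orange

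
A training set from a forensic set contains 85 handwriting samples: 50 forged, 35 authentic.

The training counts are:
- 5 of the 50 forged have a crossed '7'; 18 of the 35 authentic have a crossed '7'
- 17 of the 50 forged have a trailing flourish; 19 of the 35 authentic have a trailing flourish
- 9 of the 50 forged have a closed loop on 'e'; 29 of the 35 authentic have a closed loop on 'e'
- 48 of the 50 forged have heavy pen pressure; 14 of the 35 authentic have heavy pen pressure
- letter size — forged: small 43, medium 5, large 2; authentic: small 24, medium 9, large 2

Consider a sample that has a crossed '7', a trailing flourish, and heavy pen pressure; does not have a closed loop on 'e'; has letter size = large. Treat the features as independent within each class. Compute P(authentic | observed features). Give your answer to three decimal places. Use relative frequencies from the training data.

forged: (50/85) × (5/50) × (17/50) × (41/50) × (48/50) × (2/50) = 0.00062976
authentic: (35/85) × (18/35) × (19/35) × (6/35) × (14/35) × (2/35) ≈ 0.000450448
P(authentic | x) = 0.000450448 / 0.001080208 ≈ 0.417

0.417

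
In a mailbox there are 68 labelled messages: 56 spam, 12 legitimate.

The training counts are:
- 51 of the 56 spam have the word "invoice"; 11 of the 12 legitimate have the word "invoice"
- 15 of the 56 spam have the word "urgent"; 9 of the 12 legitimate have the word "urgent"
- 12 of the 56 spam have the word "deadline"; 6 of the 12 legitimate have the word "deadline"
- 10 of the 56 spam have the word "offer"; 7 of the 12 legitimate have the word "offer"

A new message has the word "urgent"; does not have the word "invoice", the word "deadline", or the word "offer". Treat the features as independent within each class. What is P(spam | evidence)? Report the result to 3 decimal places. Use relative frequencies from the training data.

spam: (56/68) × (5/56) × (15/56) × (44/56) × (46/56) ≈ 0.0127116
legitimate: (12/68) × (1/12) × (9/12) × (6/12) × (5/12) ≈ 0.00229779
P(spam | x) = 0.0127116 / 0.01500939 ≈ 0.847

0.847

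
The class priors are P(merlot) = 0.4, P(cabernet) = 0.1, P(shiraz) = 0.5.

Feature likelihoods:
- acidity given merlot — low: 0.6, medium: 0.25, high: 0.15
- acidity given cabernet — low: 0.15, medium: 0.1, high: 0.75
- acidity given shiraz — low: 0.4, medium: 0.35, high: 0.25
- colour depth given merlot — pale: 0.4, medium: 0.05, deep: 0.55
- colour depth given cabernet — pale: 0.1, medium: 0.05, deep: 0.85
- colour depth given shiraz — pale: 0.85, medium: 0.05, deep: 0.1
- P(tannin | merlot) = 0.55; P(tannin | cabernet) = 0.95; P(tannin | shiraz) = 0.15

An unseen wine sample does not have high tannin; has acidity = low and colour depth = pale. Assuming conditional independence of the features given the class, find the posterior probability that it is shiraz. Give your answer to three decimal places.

0.770

merlot: 0.4 × 0.6 × 0.4 × (1−0.55) = 0.0432
cabernet: 0.1 × 0.15 × 0.1 × (1−0.95) = 0.000075
shiraz: 0.5 × 0.4 × 0.85 × (1−0.15) = 0.1445
P(shiraz | x) = 0.1445 / 0.187775 ≈ 0.770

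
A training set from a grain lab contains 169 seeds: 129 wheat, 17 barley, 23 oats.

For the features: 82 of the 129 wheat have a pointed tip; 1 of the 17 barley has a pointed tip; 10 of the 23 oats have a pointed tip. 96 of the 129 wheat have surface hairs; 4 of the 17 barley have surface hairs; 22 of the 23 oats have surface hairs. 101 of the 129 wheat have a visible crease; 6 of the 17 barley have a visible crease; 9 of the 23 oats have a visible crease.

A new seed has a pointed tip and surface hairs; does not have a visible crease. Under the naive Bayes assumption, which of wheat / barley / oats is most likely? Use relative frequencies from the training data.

wheat

wheat: (129/169) × (82/129) × (96/129) × (28/129) ≈ 0.0783749
barley: (17/169) × (1/17) × (4/17) × (11/17) ≈ 0.000900882
oats: (23/169) × (10/23) × (22/23) × (14/23) ≈ 0.0344515
Highest score → wheat.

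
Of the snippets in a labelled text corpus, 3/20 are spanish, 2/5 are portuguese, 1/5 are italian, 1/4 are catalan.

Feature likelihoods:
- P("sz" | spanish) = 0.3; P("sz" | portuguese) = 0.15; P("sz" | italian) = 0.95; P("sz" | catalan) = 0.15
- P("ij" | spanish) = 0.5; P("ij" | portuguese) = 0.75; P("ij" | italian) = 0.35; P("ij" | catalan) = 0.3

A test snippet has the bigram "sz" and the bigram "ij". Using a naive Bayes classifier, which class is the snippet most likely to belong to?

italian

spanish: 0.15 × 0.3 × 0.5 = 0.0225
portuguese: 0.4 × 0.15 × 0.75 = 0.045
italian: 0.2 × 0.95 × 0.35 = 0.0665
catalan: 0.25 × 0.15 × 0.3 = 0.01125
Highest score → italian.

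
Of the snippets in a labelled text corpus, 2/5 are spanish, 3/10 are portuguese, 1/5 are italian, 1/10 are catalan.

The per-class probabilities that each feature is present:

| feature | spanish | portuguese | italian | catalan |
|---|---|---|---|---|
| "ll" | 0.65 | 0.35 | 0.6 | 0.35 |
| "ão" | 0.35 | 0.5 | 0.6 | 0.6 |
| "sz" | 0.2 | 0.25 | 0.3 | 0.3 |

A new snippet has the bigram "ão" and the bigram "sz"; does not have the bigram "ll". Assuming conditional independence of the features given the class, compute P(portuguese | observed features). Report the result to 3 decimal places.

0.404

spanish: 0.4 × (1−0.65) × 0.35 × 0.2 = 0.0098
portuguese: 0.3 × (1−0.35) × 0.5 × 0.25 = 0.024375
italian: 0.2 × (1−0.6) × 0.6 × 0.3 = 0.0144
catalan: 0.1 × (1−0.35) × 0.6 × 0.3 = 0.0117
P(portuguese | x) = 0.024375 / 0.060275 ≈ 0.404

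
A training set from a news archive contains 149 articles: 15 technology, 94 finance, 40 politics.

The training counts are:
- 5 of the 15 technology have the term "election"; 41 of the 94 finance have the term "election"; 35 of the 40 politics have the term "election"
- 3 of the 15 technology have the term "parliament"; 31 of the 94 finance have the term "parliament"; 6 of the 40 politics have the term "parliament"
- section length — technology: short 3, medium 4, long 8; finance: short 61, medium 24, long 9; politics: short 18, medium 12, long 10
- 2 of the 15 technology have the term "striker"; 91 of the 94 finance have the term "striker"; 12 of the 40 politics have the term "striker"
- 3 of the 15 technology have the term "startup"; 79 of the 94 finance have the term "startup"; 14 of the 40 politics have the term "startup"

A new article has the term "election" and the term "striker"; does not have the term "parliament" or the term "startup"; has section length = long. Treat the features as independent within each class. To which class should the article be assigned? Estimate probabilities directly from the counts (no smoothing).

politics

technology: (15/149) × (5/15) × (12/15) × (8/15) × (2/15) × (12/15) ≈ 0.00152722
finance: (94/149) × (41/94) × (63/94) × (9/94) × (91/94) × (15/94) ≈ 0.00272773
politics: (40/149) × (35/40) × (34/40) × (10/40) × (12/40) × (26/40) ≈ 0.00973364
Highest score → politics.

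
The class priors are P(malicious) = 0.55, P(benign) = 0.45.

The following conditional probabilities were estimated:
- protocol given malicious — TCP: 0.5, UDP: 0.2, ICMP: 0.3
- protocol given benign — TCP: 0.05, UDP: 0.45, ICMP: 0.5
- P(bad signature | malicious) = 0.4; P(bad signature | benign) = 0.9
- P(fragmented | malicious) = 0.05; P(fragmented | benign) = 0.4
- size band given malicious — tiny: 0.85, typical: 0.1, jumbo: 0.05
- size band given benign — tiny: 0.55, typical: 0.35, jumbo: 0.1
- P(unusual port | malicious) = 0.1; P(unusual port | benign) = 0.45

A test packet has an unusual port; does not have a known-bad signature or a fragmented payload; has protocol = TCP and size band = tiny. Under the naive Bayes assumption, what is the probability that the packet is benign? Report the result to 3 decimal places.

0.024

malicious: 0.55 × 0.5 × (1−0.4) × (1−0.05) × 0.85 × 0.1 = 0.01332375
benign: 0.45 × 0.05 × (1−0.9) × (1−0.4) × 0.55 × 0.45 = 0.000334125
P(benign | x) = 0.000334125 / 0.013657875 ≈ 0.024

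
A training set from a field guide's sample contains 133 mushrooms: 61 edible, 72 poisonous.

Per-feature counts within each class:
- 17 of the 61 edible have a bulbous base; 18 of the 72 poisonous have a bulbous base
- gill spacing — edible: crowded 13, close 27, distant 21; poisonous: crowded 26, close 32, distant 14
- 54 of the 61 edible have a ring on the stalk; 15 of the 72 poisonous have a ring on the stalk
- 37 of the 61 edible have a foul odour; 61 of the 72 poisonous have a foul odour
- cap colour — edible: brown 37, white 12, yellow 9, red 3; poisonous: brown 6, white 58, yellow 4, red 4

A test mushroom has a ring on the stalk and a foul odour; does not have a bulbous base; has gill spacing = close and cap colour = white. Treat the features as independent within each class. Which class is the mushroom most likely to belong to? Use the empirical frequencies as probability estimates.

edible: (61/133) × (44/61) × (27/61) × (54/61) × (37/61) × (12/61) ≈ 0.0154676
poisonous: (72/133) × (54/72) × (32/72) × (15/72) × (61/72) × (58/72) ≈ 0.0256573
Highest score → poisonous.

poisonous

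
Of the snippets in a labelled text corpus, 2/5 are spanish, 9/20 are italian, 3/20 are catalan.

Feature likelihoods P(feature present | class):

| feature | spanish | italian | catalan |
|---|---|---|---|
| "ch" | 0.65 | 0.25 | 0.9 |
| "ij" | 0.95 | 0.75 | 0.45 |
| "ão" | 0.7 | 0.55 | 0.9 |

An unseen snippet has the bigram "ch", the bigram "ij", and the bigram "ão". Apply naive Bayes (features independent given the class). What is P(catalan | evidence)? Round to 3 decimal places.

0.200

spanish: 0.4 × 0.65 × 0.95 × 0.7 = 0.1729
italian: 0.45 × 0.25 × 0.75 × 0.55 = 0.04640625
catalan: 0.15 × 0.9 × 0.45 × 0.9 = 0.054675
P(catalan | x) = 0.054675 / 0.27398125 ≈ 0.200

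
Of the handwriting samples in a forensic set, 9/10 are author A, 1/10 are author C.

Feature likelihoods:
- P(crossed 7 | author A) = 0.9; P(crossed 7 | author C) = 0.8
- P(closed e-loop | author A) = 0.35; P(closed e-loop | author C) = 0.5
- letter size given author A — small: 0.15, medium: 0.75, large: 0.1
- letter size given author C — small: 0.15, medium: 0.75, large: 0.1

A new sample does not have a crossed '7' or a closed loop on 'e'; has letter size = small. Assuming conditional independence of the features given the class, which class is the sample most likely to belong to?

author A

author A: 0.9 × (1−0.9) × (1−0.35) × 0.15 = 0.008775
author C: 0.1 × (1−0.8) × (1−0.5) × 0.15 = 0.0015
Highest score → author A.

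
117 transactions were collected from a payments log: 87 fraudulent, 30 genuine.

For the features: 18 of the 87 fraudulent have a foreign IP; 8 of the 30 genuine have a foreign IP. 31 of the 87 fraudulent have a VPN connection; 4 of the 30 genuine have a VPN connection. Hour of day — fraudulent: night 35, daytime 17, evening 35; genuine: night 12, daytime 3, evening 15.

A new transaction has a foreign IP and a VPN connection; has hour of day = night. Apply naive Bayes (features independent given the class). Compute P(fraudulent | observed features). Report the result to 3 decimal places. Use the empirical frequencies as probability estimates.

0.858

fraudulent: (87/117) × (18/87) × (31/87) × (35/87) ≈ 0.0220535
genuine: (30/117) × (8/30) × (4/30) × (12/30) ≈ 0.00364672
P(fraudulent | x) = 0.0220535 / 0.02570022 ≈ 0.858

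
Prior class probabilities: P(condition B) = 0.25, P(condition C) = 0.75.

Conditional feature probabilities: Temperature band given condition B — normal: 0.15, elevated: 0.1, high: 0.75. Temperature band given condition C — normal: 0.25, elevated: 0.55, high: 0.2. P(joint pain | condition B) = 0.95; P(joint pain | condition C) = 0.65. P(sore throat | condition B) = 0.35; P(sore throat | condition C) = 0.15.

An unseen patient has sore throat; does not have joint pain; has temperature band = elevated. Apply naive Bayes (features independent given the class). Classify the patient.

condition C

condition B: 0.25 × 0.1 × (1−0.95) × 0.35 = 0.0004375
condition C: 0.75 × 0.55 × (1−0.65) × 0.15 = 0.02165625
Highest score → condition C.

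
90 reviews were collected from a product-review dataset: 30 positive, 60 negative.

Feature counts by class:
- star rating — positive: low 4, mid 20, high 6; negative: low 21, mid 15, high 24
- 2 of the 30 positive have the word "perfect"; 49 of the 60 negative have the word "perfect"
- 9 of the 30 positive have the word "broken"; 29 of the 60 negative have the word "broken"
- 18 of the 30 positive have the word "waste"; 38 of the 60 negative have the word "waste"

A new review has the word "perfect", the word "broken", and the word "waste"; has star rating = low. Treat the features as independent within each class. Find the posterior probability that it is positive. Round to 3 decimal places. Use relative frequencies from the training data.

0.009

positive: (30/90) × (4/30) × (2/30) × (9/30) × (18/30) ≈ 0.000533333
negative: (60/90) × (21/60) × (49/60) × (29/60) × (38/60) ≈ 0.0583312
P(positive | x) = 0.000533333 / 0.058864533 ≈ 0.009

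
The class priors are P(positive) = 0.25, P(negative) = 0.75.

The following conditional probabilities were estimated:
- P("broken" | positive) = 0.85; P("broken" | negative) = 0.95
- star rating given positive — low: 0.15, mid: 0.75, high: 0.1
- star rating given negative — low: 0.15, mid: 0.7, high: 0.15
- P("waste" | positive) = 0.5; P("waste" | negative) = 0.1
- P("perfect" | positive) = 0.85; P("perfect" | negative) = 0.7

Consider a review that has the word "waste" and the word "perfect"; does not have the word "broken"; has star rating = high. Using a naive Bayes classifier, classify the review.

positive: 0.25 × (1−0.85) × 0.1 × 0.5 × 0.85 = 0.00159375
negative: 0.75 × (1−0.95) × 0.15 × 0.1 × 0.7 = 0.00039375
Highest score → positive.

positive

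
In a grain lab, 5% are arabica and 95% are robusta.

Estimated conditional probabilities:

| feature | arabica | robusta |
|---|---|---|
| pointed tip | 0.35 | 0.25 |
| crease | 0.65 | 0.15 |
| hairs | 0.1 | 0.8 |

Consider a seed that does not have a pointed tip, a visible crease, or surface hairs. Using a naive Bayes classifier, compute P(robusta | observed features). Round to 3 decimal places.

0.922

arabica: 0.05 × (1−0.35) × (1−0.65) × (1−0.1) = 0.0102375
robusta: 0.95 × (1−0.25) × (1−0.15) × (1−0.8) = 0.121125
P(robusta | x) = 0.121125 / 0.1313625 ≈ 0.922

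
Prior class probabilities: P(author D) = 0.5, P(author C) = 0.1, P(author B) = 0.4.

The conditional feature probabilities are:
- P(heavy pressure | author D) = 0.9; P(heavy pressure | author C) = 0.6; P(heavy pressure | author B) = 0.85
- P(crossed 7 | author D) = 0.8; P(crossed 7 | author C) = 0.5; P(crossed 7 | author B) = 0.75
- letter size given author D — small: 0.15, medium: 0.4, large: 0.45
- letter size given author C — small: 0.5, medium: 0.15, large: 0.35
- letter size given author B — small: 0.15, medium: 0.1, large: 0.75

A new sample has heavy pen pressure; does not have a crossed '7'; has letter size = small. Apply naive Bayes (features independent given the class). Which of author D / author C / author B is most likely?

author C

author D: 0.5 × 0.9 × (1−0.8) × 0.15 = 0.0135
author C: 0.1 × 0.6 × (1−0.5) × 0.5 = 0.015
author B: 0.4 × 0.85 × (1−0.75) × 0.15 = 0.01275
Highest score → author C.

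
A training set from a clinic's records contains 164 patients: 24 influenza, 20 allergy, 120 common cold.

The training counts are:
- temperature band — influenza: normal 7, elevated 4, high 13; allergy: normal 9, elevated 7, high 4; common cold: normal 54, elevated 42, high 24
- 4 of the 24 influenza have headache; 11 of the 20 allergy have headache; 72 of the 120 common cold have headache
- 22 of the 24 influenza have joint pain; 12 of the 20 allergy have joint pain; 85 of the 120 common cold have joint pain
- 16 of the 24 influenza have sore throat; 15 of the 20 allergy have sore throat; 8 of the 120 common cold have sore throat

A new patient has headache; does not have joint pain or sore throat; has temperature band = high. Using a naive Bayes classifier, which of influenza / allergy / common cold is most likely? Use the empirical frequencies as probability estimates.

common cold

influenza: (24/164) × (13/24) × (4/24) × (2/24) × (8/24) ≈ 0.000366983
allergy: (20/164) × (4/20) × (11/20) × (8/20) × (5/20) ≈ 0.00134146
common cold: (120/164) × (24/120) × (72/120) × (35/120) × (112/120) ≈ 0.0239024
Highest score → common cold.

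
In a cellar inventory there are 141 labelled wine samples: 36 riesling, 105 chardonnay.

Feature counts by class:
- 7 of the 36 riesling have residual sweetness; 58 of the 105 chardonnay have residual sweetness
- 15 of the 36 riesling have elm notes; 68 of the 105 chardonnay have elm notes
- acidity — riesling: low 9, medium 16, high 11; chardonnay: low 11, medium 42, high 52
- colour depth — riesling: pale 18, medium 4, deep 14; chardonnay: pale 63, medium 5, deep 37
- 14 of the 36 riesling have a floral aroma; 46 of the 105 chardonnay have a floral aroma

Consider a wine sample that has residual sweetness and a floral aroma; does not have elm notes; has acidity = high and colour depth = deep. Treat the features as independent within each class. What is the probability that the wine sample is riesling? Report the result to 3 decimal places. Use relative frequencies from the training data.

0.108

riesling: (36/141) × (7/36) × (21/36) × (11/36) × (14/36) × (14/36) ≈ 0.00133825
chardonnay: (105/141) × (58/105) × (37/105) × (52/105) × (37/105) × (46/105) ≈ 0.011082
P(riesling | x) = 0.00133825 / 0.01242025 ≈ 0.108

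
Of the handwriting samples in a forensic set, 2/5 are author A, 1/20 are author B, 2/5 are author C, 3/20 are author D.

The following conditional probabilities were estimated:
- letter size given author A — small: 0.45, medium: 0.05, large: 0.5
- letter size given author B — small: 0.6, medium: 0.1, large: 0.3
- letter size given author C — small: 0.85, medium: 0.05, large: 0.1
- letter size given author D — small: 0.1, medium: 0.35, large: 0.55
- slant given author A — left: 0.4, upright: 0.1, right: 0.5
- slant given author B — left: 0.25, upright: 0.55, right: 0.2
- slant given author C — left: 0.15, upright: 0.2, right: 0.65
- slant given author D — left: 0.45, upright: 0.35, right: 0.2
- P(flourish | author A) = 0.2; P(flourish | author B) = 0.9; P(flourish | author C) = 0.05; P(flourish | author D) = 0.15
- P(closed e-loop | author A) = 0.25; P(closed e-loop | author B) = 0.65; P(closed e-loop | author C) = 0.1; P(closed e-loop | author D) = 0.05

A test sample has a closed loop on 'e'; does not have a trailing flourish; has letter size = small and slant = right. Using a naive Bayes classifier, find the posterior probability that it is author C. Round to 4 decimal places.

0.5314

author A: 0.4 × 0.45 × 0.5 × (1−0.2) × 0.25 = 0.018
author B: 0.05 × 0.6 × 0.2 × (1−0.9) × 0.65 = 0.00039
author C: 0.4 × 0.85 × 0.65 × (1−0.05) × 0.1 = 0.020995
author D: 0.15 × 0.1 × 0.2 × (1−0.15) × 0.05 = 0.0001275
P(author C | x) = 0.020995 / 0.0395125 ≈ 0.5314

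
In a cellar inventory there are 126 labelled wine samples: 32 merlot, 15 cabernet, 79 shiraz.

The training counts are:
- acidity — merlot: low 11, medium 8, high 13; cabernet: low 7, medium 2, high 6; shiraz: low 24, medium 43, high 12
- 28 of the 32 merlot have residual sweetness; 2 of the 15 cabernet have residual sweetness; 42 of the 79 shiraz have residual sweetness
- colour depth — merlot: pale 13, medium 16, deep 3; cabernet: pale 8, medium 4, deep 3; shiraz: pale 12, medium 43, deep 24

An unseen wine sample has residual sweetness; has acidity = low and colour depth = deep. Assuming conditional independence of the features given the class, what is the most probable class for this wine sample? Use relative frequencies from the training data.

shiraz

merlot: (32/126) × (11/32) × (28/32) × (3/32) ≈ 0.00716146
cabernet: (15/126) × (7/15) × (2/15) × (3/15) ≈ 0.00148148
shiraz: (79/126) × (24/79) × (42/79) × (24/79) ≈ 0.0307643
Highest score → shiraz.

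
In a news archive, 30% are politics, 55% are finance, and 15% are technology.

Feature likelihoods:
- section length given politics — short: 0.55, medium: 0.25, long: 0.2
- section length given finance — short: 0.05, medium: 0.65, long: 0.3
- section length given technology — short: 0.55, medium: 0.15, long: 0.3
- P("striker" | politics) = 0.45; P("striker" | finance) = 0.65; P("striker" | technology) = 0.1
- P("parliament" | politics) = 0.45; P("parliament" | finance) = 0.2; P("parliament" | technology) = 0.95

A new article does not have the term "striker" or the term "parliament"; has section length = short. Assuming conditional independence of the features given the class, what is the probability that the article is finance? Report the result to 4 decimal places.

politics: 0.3 × 0.55 × (1−0.45) × (1−0.45) = 0.0499125
finance: 0.55 × 0.05 × (1−0.65) × (1−0.2) = 0.0077
technology: 0.15 × 0.55 × (1−0.1) × (1−0.95) = 0.0037125
P(finance | x) = 0.0077 / 0.061325 ≈ 0.1256

0.1256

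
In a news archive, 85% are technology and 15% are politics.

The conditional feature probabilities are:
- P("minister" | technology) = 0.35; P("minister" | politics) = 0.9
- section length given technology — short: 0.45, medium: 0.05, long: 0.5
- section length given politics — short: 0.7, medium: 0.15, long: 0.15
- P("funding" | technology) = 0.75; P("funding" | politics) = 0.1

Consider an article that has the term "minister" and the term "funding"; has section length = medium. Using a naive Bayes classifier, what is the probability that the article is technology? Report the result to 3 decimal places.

technology: 0.85 × 0.35 × 0.05 × 0.75 = 0.01115625
politics: 0.15 × 0.9 × 0.15 × 0.1 = 0.002025
P(technology | x) = 0.01115625 / 0.01318125 ≈ 0.846

0.846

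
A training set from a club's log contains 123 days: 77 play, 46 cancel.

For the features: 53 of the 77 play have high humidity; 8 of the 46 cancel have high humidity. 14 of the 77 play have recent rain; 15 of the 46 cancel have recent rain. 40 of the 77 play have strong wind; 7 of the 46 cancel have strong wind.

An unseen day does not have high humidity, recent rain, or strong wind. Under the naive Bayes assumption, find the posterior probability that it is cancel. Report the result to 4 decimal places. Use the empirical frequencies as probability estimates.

0.6971

play: (77/123) × (24/77) × (63/77) × (37/77) ≈ 0.0767126
cancel: (46/123) × (38/46) × (31/46) × (39/46) ≈ 0.176518
P(cancel | x) = 0.176518 / 0.2532306 ≈ 0.6971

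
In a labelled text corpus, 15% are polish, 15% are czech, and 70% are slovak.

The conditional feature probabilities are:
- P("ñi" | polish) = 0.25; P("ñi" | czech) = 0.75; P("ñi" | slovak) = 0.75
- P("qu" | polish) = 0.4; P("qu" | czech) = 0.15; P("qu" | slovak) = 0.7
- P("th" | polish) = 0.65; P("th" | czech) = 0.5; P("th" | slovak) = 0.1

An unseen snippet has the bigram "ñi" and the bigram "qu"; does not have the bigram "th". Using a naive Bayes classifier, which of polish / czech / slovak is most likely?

polish: 0.15 × 0.25 × 0.4 × (1−0.65) = 0.00525
czech: 0.15 × 0.75 × 0.15 × (1−0.5) = 0.0084375
slovak: 0.7 × 0.75 × 0.7 × (1−0.1) = 0.33075
Highest score → slovak.

slovak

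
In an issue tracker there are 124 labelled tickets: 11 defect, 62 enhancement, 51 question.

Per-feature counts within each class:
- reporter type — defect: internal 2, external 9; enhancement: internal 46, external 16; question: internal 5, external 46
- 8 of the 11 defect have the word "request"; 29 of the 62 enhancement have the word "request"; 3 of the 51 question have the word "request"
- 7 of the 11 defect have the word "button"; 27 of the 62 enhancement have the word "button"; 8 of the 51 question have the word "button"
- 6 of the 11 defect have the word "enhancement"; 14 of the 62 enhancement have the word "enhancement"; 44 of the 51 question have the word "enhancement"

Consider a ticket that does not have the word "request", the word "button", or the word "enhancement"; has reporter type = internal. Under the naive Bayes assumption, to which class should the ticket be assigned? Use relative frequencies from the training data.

enhancement

defect: (11/124) × (2/11) × (3/11) × (4/11) × (5/11) ≈ 0.000727079
enhancement: (62/124) × (46/62) × (33/62) × (35/62) × (48/62) ≈ 0.0862947
question: (51/124) × (5/51) × (48/51) × (43/51) × (7/51) ≈ 0.00439183
Highest score → enhancement.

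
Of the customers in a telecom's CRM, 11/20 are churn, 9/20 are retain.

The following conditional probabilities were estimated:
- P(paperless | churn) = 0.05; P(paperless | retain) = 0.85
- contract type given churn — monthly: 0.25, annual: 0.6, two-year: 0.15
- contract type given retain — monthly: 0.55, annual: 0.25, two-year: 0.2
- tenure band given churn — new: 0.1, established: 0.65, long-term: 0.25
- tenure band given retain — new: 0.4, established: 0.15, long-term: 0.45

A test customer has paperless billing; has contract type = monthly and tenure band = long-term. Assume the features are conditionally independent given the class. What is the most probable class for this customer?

churn: 0.55 × 0.05 × 0.25 × 0.25 = 0.00171875
retain: 0.45 × 0.85 × 0.55 × 0.45 = 0.09466875
Highest score → retain.

retain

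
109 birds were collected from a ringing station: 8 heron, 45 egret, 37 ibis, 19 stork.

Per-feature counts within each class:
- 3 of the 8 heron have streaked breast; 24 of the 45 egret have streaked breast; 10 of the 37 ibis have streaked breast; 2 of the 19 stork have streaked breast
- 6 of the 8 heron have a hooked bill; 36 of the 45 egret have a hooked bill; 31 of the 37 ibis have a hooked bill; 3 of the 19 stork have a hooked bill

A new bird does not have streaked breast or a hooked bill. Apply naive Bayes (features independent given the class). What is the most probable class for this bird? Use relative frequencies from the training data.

heron: (8/109) × (5/8) × (2/8) ≈ 0.0114679
egret: (45/109) × (21/45) × (9/45) ≈ 0.0385321
ibis: (37/109) × (27/37) × (6/37) ≈ 0.0401686
stork: (19/109) × (17/19) × (16/19) ≈ 0.131338
Highest score → stork.

stork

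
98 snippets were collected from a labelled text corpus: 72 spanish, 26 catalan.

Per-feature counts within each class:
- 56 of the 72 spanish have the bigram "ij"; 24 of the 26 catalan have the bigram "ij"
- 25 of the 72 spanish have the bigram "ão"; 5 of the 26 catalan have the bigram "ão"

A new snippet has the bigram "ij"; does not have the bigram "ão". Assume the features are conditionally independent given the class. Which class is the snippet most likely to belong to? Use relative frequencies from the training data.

spanish: (72/98) × (56/72) × (47/72) ≈ 0.373016
catalan: (26/98) × (24/26) × (21/26) ≈ 0.197802
Highest score → spanish.

spanish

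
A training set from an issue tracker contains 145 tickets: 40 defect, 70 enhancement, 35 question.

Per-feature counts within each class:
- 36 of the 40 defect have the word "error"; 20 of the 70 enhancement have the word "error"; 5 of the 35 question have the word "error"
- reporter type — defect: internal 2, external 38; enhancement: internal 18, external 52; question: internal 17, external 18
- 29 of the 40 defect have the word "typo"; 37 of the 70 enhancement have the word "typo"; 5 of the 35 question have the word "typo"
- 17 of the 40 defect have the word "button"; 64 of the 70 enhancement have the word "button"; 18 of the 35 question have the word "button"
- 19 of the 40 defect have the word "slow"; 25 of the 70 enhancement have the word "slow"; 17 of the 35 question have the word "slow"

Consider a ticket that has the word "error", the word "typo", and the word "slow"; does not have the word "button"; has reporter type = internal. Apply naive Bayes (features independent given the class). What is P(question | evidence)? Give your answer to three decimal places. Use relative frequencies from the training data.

0.157

defect: (40/145) × (36/40) × (2/40) × (29/40) × (23/40) × (19/40) = 0.002458125
enhancement: (70/145) × (20/70) × (18/70) × (37/70) × (6/70) × (25/70) ≈ 0.000573899
question: (35/145) × (5/35) × (17/35) × (5/35) × (17/35) × (17/35) ≈ 0.000564477
P(question | x) = 0.000564477 / 0.003596501 ≈ 0.157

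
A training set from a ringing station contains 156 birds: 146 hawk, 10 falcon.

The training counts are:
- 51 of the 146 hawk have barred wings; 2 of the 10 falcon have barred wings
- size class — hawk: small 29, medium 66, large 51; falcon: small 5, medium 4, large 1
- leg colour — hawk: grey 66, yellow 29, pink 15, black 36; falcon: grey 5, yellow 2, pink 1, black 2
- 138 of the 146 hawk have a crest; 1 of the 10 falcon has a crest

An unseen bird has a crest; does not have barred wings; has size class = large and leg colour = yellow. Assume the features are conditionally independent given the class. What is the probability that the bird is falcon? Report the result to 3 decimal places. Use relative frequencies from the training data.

hawk: (146/156) × (95/146) × (51/146) × (29/146) × (138/146) ≈ 0.0399381
falcon: (10/156) × (8/10) × (1/10) × (2/10) × (1/10) ≈ 0.000102564
P(falcon | x) = 0.000102564 / 0.040040664 ≈ 0.003

0.003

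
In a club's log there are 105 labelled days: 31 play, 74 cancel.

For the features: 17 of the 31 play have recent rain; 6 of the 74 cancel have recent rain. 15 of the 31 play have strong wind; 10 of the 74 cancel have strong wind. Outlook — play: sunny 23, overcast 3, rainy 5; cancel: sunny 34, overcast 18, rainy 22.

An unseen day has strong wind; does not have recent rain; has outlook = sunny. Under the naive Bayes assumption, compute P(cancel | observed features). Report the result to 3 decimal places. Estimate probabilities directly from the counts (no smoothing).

play: (31/105) × (14/31) × (15/31) × (23/31) ≈ 0.0478668
cancel: (74/105) × (68/74) × (10/74) × (34/74) ≈ 0.0402101
P(cancel | x) = 0.0402101 / 0.0880769 ≈ 0.457

0.457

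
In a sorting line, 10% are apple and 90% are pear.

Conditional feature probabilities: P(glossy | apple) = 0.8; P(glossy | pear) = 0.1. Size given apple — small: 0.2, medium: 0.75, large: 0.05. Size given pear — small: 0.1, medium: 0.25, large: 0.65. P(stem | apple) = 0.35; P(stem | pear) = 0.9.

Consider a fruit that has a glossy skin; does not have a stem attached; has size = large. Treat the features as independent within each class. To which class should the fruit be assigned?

apple: 0.1 × 0.8 × 0.05 × (1−0.35) = 0.0026
pear: 0.9 × 0.1 × 0.65 × (1−0.9) = 0.00585
Highest score → pear.

pear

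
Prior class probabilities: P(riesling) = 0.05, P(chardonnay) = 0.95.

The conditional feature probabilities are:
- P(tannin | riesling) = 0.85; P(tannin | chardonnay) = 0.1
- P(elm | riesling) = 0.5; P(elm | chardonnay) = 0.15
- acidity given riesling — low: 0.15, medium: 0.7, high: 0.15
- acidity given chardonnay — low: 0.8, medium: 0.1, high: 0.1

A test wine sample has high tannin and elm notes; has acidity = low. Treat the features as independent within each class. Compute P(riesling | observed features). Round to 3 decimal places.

0.219

riesling: 0.05 × 0.85 × 0.5 × 0.15 = 0.0031875
chardonnay: 0.95 × 0.1 × 0.15 × 0.8 = 0.0114
P(riesling | x) = 0.0031875 / 0.0145875 ≈ 0.219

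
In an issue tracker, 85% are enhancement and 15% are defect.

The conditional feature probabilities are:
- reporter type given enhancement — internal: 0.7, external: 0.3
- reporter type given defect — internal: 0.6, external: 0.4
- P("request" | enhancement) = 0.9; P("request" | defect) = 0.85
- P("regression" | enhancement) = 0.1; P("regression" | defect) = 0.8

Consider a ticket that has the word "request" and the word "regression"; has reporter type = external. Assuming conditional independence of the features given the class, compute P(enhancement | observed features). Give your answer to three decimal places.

0.360

enhancement: 0.85 × 0.3 × 0.9 × 0.1 = 0.02295
defect: 0.15 × 0.4 × 0.85 × 0.8 = 0.0408
P(enhancement | x) = 0.02295 / 0.06375 ≈ 0.360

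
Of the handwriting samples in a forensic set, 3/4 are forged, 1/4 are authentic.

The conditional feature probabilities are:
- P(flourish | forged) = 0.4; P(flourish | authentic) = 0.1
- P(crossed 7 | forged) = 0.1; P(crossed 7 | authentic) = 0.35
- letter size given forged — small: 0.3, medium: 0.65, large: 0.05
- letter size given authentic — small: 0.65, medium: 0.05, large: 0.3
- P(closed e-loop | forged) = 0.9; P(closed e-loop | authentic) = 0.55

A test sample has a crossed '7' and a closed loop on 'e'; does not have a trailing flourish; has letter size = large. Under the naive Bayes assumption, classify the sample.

authentic

forged: 0.75 × (1−0.4) × 0.1 × 0.05 × 0.9 = 0.002025
authentic: 0.25 × (1−0.1) × 0.35 × 0.3 × 0.55 = 0.01299375
Highest score → authentic.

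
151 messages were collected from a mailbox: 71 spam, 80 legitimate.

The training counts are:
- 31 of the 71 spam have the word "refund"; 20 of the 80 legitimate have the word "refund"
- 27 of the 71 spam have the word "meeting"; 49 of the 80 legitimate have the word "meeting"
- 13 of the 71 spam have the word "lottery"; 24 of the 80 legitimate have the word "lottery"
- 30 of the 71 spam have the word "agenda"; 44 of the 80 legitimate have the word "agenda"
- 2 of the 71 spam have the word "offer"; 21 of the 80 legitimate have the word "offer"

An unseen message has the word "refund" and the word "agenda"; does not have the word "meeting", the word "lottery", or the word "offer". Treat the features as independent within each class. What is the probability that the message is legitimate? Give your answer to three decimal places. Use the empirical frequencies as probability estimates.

spam: (71/151) × (31/71) × (44/71) × (58/71) × (30/71) × (69/71) ≈ 0.0426778
legitimate: (80/151) × (20/80) × (31/80) × (56/80) × (44/80) × (59/80) ≈ 0.014573
P(legitimate | x) = 0.014573 / 0.0572508 ≈ 0.255

0.255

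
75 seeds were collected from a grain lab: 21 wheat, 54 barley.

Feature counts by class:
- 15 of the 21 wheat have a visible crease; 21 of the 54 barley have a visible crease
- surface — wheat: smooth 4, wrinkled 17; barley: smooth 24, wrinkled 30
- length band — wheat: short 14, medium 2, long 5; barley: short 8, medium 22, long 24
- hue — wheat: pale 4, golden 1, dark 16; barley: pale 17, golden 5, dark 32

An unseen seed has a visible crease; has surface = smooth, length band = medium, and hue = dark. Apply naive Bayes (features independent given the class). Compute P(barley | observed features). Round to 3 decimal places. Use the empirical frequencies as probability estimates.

0.916

wheat: (21/75) × (15/21) × (4/21) × (2/21) × (16/21) ≈ 0.00276428
barley: (54/75) × (21/54) × (24/54) × (22/54) × (32/54) ≈ 0.0300442
P(barley | x) = 0.0300442 / 0.03280848 ≈ 0.916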